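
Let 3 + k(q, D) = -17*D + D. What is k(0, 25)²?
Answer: 162409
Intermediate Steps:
k(q, D) = -3 - 16*D (k(q, D) = -3 + (-17*D + D) = -3 - 16*D)
k(0, 25)² = (-3 - 16*25)² = (-3 - 400)² = (-403)² = 162409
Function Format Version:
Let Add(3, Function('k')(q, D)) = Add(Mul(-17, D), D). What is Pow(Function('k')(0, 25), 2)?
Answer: 162409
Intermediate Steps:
Function('k')(q, D) = Add(-3, Mul(-16, D)) (Function('k')(q, D) = Add(-3, Add(Mul(-17, D), D)) = Add(-3, Mul(-16, D)))
Pow(Function('k')(0, 25), 2) = Pow(Add(-3, Mul(-16, 25)), 2) = Pow(Add(-3, -400), 2) = Pow(-403, 2) = 162409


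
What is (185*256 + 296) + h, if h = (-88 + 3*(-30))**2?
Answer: 79340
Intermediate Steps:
h = 31684 (h = (-88 - 90)**2 = (-178)**2 = 31684)
(185*256 + 296) + h = (185*256 + 296) + 31684 = (47360 + 296) + 31684 = 47656 + 31684 = 79340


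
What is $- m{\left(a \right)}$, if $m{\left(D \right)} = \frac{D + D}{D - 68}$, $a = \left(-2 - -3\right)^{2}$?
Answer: $\frac{2}{67} \approx 0.029851$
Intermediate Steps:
$a = 1$ ($a = \left(-2 + 3\right)^{2} = 1^{2} = 1$)
$m{\left(D \right)} = \frac{2 D}{-68 + D}$
$- m{\left(a \right)} = - \frac{2 \cdot 1}{-68 + 1} = - \frac{2 \cdot 1}{-67} = - \frac{2 \cdot 1 \left(-1\right)}{67} = \left(-1\right) \left(- \frac{2}{67}\right) = \frac{2}{67}$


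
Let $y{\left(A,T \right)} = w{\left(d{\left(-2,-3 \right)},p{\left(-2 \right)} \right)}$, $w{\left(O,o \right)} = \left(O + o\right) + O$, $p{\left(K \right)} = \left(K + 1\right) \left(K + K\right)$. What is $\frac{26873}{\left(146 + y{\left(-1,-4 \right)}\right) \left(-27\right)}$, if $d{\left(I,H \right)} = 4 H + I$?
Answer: $- \frac{26873}{3294} \approx -8.1582$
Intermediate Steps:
$d{\left(I,H \right)} = I + 4 H$
$p{\left(K \right)} = 2 K \left(1 + K\right)$ ($p{\left(K \right)} = \left(1 + K\right) 2 K = 2 K \left(1 + K\right)$)
$w{\left(O,o \right)} = o + 2 O$
$y{\left(A,T \right)} = -24$ ($y{\left(A,T \right)} = 2 \left(-2\right) \left(1 - 2\right) + 2 \left(-2 + 4 \left(-3\right)\right) = 2 \left(-2\right) \left(-1\right) + 2 \left(-2 - 12\right) = 4 + 2 \left(-14\right) = 4 - 28 = -24$)
$\frac{26873}{\left(146 + y{\left(-1,-4 \right)}\right) \left(-27\right)} = \frac{26873}{\left(146 - 24\right) \left(-27\right)} = \frac{26873}{122 \left(-27\right)} = \frac{26873}{-3294} = 26873 \left(- \frac{1}{3294}\right) = - \frac{26873}{3294}$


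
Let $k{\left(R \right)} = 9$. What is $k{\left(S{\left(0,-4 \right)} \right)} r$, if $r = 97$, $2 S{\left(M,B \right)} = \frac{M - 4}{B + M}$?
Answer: $873$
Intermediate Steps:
$S{\left(M,B \right)} = \frac{-4 + M}{2 \left(B + M\right)}$ ($S{\left(M,B \right)} = \frac{\left(M - 4\right) \frac{1}{B + M}}{2} = \frac{\left(-4 + M\right) \frac{1}{B + M}}{2} = \frac{\frac{1}{B + M} \left(-4 + M\right)}{2} = \frac{-4 + M}{2 \left(B + M\right)}$)
$k{\left(S{\left(0,-4 \right)} \right)} r = 9 \cdot 97 = 873$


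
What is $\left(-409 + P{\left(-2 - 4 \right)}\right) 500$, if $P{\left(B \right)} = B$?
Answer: $-207500$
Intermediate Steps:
$\left(-409 + P{\left(-2 - 4 \right)}\right) 500 = \left(-409 - 6\right) 500 = \left(-415\right) 500 = -207500$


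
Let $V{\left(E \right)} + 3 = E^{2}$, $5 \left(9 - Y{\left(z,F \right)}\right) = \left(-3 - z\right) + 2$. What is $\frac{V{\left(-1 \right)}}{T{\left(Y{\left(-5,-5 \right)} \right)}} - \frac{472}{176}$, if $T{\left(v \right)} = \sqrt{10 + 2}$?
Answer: $- \frac{59}{22} - \frac{\sqrt{3}}{3} \approx -3.2592$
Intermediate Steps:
$Y{\left(z,F \right)} = \frac{46}{5} + \frac{z}{5}$ ($Y{\left(z,F \right)} = 9 - \frac{\left(-3 - z\right) + 2}{5} = 9 - \frac{-1 - z}{5} = 9 + \left(\frac{1}{5} + \frac{z}{5}\right) = \frac{46}{5} + \frac{z}{5}$)
$V{\left(E \right)} = -3 + E^{2}$
$T{\left(v \right)} = 2 \sqrt{3}$ ($T{\left(v \right)} = \sqrt{12} = 2 \sqrt{3}$)
$\frac{V{\left(-1 \right)}}{T{\left(Y{\left(-5,-5 \right)} \right)}} - \frac{472}{176} = \frac{-3 + \left(-1\right)^{2}}{2 \sqrt{3}} - \frac{472}{176} = \left(-3 + 1\right) \frac{\sqrt{3}}{6} - \frac{59}{22} = - 2 \frac{\sqrt{3}}{6} - \frac{59}{22} = - \frac{\sqrt{3}}{3} - \frac{59}{22} = - \frac{59}{22} - \frac{\sqrt{3}}{3}$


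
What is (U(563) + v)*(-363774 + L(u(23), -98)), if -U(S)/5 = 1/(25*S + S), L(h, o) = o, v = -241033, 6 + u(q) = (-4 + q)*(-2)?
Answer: 641914065310224/7319 ≈ 8.7705e+10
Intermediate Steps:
u(q) = 2 - 2*q (u(q) = -6 + (-4 + q)*(-2) = -6 + (8 - 2*q) = 2 - 2*q)
U(S) = -5/(26*S) (U(S) = -5/(25*S + S) = -5*1/(26*S) = -5/(26*S))
(U(563) + v)*(-363774 + L(u(23), -98)) = (-5/26/563 - 241033)*(-363774 - 98) = (-5/26*1/563 - 241033)*(-363872) = (-5/14638 - 241033)*(-363872) = -3528241059/14638*(-363872) = 641914065310224/7319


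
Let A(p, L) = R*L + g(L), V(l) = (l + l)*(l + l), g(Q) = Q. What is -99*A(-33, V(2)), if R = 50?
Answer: -80784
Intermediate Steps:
V(l) = 4*l² (V(l) = (2*l)*(2*l) = 4*l²)
A(p, L) = 51*L (A(p, L) = 50*L + L = 51*L)
-99*A(-33, V(2)) = -5049*4*2² = -5049*4*4 = -5049*16 = -99*816 = -80784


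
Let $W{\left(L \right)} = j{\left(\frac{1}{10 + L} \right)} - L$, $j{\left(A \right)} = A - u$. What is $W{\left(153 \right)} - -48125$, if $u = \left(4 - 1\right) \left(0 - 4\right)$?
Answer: $\frac{7821393}{163} \approx 47984.0$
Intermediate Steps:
$u = -12$ ($u = 3 \left(-4\right) = -12$)
$j{\left(A \right)} = 12 + A$ ($j{\left(A \right)} = A - -12 = A + 12 = 12 + A$)
$W{\left(L \right)} = 12 + \frac{1}{10 + L} - L$ ($W{\left(L \right)} = \left(12 + \frac{1}{10 + L}\right) - L = 12 + \frac{1}{10 + L} - L$)
$W{\left(153 \right)} - -48125 = \frac{1 + \left(10 + 153\right) \left(12 - 153\right)}{10 + 153} - -48125 = \frac{1 + 163 \left(12 - 153\right)}{163} + 48125 = \frac{1 + 163 \left(-141\right)}{163} + 48125 = \frac{1 - 22983}{163} + 48125 = \frac{1}{163} \left(-22982\right) + 48125 = - \frac{22982}{163} + 48125 = \frac{7821393}{163}$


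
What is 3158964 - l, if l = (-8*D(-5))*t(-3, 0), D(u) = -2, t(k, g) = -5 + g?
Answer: 3159044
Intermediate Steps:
l = -80 (l = (-8*(-2))*(-5 + 0) = 16*(-5) = -80)
3158964 - l = 3158964 - 1*(-80) = 3158964 + 80 = 3159044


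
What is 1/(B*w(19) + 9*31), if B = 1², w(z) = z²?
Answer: 1/640 ≈ 0.0015625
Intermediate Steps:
B = 1
1/(B*w(19) + 9*31) = 1/(1*19² + 9*31) = 1/(1*361 + 279) = 1/(361 + 279) = 1/640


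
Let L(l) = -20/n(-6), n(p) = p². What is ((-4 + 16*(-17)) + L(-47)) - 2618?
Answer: -26051/9 ≈ -2894.6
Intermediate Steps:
L(l) = -5/9 (L(l) = -20/((-6)²) = -20/36 = -20*1/36 = -5/9)
((-4 + 16*(-17)) + L(-47)) - 2618 = ((-4 + 16*(-17)) - 5/9) - 2618 = ((-4 - 272) - 5/9) - 2618 = (-276 - 5/9) - 2618 = -2489/9 - 2618 = -26051/9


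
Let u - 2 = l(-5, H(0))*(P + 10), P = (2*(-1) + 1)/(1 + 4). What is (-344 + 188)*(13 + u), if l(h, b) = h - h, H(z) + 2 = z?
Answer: -2340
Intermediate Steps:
H(z) = -2 + z
l(h, b) = 0
P = -⅕ (P = (-2 + 1)/5 = -1*⅕ = -⅕ ≈ -0.20000)
u = 2 (u = 2 + 0*(-⅕ + 10) = 2 + 0*(49/5) = 2 + 0 = 2)
(-344 + 188)*(13 + u) = (-344 + 188)*(13 + 2) = -156*15 = -2340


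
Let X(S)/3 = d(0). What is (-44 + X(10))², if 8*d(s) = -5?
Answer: 134689/64 ≈ 2104.5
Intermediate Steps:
d(s) = -5/8 (d(s) = (⅛)*(-5) = -5/8)
X(S) = -15/8 (X(S) = 3*(-5/8) = -15/8)
(-44 + X(10))² = (-44 - 15/8)² = (-367/8)² = 134689/64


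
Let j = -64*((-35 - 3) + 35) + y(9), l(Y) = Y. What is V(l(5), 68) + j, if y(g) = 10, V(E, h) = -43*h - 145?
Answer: -2867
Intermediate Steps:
V(E, h) = -145 - 43*h
j = 202 (j = -64*((-35 - 3) + 35) + 10 = -64*(-38 + 35) + 10 = -64*(-3) + 10 = 192 + 10 = 202)
V(l(5), 68) + j = (-145 - 43*68) + 202 = (-145 - 2924) + 202 = -3069 + 202 = -2867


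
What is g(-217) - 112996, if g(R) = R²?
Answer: -65907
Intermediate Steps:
g(-217) - 112996 = (-217)² - 112996 = 47089 - 112996 = -65907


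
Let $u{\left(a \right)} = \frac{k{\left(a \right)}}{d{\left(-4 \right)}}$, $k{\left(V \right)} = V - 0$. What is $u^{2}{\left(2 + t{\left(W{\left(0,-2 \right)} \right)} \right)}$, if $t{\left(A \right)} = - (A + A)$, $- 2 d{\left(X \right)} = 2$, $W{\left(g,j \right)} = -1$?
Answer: $16$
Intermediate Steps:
$d{\left(X \right)} = -1$ ($d{\left(X \right)} = \left(- \frac{1}{2}\right) 2 = -1$)
$k{\left(V \right)} = V$ ($k{\left(V \right)} = V + 0 = V$)
$t{\left(A \right)} = - 2 A$
$u{\left(a \right)} = - a$ ($u{\left(a \right)} = \frac{a}{-1} = a \left(-1\right) = - a$)
$u^{2}{\left(2 + t{\left(W{\left(0,-2 \right)} \right)} \right)} = \left(- (2 - -2)\right)^{2} = \left(- (2 + 2)\right)^{2} = \left(\left(-1\right) 4\right)^{2} = \left(-4\right)^{2} = 16$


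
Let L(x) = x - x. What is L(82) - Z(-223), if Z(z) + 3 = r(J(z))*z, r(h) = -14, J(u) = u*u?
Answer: -3119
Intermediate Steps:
J(u) = u**2
Z(z) = -3 - 14*z
L(x) = 0
L(82) - Z(-223) = 0 - (-3 - 14*(-223)) = 0 - (-3 + 3122) = 0 - 1*3119 = 0 - 3119 = -3119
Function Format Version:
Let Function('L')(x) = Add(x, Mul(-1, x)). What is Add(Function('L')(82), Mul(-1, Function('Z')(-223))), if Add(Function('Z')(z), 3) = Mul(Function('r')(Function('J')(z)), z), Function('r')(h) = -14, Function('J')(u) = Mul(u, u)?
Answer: -3119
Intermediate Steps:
Function('J')(u) = Pow(u, 2)
Function('Z')(z) = Add(-3, Mul(-14, z))
Function('L')(x) = 0
Add(Function('L')(82), Mul(-1, Function('Z')(-223))) = Add(0, Mul(-1, Add(-3, Mul(-14, -223)))) = Add(0, Mul(-1, Add(-3, 3122))) = Add(0, Mul(-1, 3119)) = Add(0, -3119) = -3119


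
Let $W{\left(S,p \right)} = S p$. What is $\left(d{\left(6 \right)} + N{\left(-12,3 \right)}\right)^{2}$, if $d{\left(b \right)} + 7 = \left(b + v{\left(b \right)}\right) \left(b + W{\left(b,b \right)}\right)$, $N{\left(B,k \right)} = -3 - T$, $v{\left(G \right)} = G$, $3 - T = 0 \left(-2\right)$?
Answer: $241081$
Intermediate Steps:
$T = 3$ ($T = 3 - 0 \left(-2\right) = 3 - 0 = 3 + 0 = 3$)
$N{\left(B,k \right)} = -6$ ($N{\left(B,k \right)} = -3 - 3 = -6$)
$d{\left(b \right)} = -7 + 2 b \left(b + b^{2}\right)$ ($d{\left(b \right)} = -7 + \left(b + b\right) \left(b + b b\right) = -7 + 2 b \left(b + b^{2}\right)$)
$\left(d{\left(6 \right)} + N{\left(-12,3 \right)}\right)^{2} = \left(\left(-7 + 2 \cdot 6^{2} + 2 \cdot 6^{3}\right) - 6\right)^{2} = \left(\left(-7 + 2 \cdot 36 + 2 \cdot 216\right) - 6\right)^{2} = \left(\left(-7 + 72 + 432\right) - 6\right)^{2} = \left(497 - 6\right)^{2} = 491^{2} = 241081$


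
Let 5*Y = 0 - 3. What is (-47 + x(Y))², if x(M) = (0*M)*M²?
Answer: 2209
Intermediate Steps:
Y = -⅗ (Y = (0 - 3)/5 = (⅕)*(-3) = -⅗ ≈ -0.60000)
x(M) = 0 (x(M) = 0*M² = 0)
(-47 + x(Y))² = (-47 + 0)² = (-47)² = 2209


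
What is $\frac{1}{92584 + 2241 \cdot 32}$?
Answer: $\frac{1}{164296} \approx 6.0866 \cdot 10^{-6}$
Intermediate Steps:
$\frac{1}{92584 + 2241 \cdot 32} = \frac{1}{92584 + 71712} = \frac{1}{164296}$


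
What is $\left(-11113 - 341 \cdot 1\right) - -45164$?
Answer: $33710$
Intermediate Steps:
$\left(-11113 - 341 \cdot 1\right) - -45164 = \left(-11113 - 341\right) + 45164 = -11454 + 45164 = 33710$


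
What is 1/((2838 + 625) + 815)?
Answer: 1/4278 ≈ 0.00023375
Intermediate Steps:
1/((2838 + 625) + 815) = 1/(3463 + 815) = 1/4278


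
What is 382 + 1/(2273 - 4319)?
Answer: 781571/2046 ≈ 382.00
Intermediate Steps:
382 + 1/(2273 - 4319) = 382 + 1/(-2046) = 382 - 1/2046 = 781571/2046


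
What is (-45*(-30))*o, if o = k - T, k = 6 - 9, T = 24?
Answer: -36450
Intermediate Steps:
k = -3
o = -27 (o = -3 - 1*24 = -3 - 24 = -27)
(-45*(-30))*o = -45*(-30)*(-27) = 1350*(-27) = -36450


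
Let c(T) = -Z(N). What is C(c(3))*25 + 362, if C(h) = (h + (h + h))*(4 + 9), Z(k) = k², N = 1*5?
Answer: -24013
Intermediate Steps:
N = 5
c(T) = -25 (c(T) = -1*5² = -1*25 = -25)
C(h) = 39*h (C(h) = (h + 2*h)*13 = (3*h)*13 = 39*h)
C(c(3))*25 + 362 = (39*(-25))*25 + 362 = -975*25 + 362 = -24375 + 362 = -24013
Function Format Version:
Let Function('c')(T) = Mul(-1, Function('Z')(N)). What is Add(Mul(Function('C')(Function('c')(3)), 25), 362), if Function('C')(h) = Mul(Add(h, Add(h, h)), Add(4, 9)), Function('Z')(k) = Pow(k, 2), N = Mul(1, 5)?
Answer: -24013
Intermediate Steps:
N = 5
Function('c')(T) = -25 (Function('c')(T) = Mul(-1, Pow(5, 2)) = Mul(-1, 25) = -25)
Function('C')(h) = Mul(39, h) (Function('C')(h) = Mul(Add(h, Mul(2, h)), 13) = Mul(Mul(3, h), 13) = Mul(39, h))
Add(Mul(Function('C')(Function('c')(3)), 25), 362) = Add(Mul(Mul(39, -25), 25), 362) = Add(Mul(-975, 25), 362) = Add(-24375, 362) = -24013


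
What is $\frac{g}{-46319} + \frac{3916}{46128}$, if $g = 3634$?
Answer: $\frac{3439013}{534150708} \approx 0.0064383$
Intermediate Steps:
$\frac{g}{-46319} + \frac{3916}{46128} = \frac{3634}{-46319} + \frac{3916}{46128} = 3634 \left(- \frac{1}{46319}\right) + 3916 \cdot \frac{1}{46128} = - \frac{3634}{46319} + \frac{979}{11532} = \frac{3439013}{534150708}$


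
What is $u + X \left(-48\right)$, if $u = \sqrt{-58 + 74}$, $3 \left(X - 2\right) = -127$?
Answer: $1940$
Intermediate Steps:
$X = - \frac{121}{3}$ ($X = 2 + \frac{1}{3} \left(-127\right) = 2 - \frac{127}{3} = - \frac{121}{3} \approx -40.333$)
$u = 4$ ($u = \sqrt{16} = 4$)
$u + X \left(-48\right) = 4 - -1936 = 4 + 1936 = 1940$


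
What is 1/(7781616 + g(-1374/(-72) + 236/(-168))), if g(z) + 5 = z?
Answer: 28/217885603 ≈ 1.2851e-7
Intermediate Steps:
g(z) = -5 + z
1/(7781616 + g(-1374/(-72) + 236/(-168))) = 1/(7781616 + (-5 + (-1374/(-72) + 236/(-168)))) = 1/(7781616 + (-5 + (-1374*(-1/72) + 236*(-1/168)))) = 1/(7781616 + (-5 + (229/12 - 59/42))) = 1/(7781616 + (-5 + 495/28)) = 1/(7781616 + 355/28) = 1/(217885603/28) = 28/217885603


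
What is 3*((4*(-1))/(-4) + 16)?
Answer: 51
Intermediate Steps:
3*((4*(-1))/(-4) + 16) = 3*(-4*(-¼) + 16) = 3*(1 + 16) = 3*17 = 51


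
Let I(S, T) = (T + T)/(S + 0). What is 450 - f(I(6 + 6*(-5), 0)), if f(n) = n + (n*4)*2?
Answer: 450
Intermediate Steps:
I(S, T) = 2*T/S (I(S, T) = (2*T)/S = 2*T/S)
f(n) = 9*n (f(n) = n + (4*n)*2 = n + 8*n = 9*n)
450 - f(I(6 + 6*(-5), 0)) = 450 - 9*2*0/(6 + 6*(-5)) = 450 - 9*2*0/(6 - 30) = 450 - 9*2*0/(-24) = 450 - 9*2*0*(-1/24) = 450 - 9*0 = 450 - 1*0 = 450 + 0 = 450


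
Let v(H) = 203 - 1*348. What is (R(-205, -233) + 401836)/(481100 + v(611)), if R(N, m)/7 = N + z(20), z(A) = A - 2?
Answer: 400527/480955 ≈ 0.83277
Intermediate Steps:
z(A) = -2 + A
R(N, m) = 126 + 7*N (R(N, m) = 7*(N + (-2 + 20)) = 7*(N + 18) = 7*(18 + N) = 126 + 7*N)
v(H) = -145 (v(H) = 203 - 348 = -145)
(R(-205, -233) + 401836)/(481100 + v(611)) = ((126 + 7*(-205)) + 401836)/(481100 - 145) = ((126 - 1435) + 401836)/480955 = (-1309 + 401836)*(1/480955) = 400527*(1/480955) = 400527/480955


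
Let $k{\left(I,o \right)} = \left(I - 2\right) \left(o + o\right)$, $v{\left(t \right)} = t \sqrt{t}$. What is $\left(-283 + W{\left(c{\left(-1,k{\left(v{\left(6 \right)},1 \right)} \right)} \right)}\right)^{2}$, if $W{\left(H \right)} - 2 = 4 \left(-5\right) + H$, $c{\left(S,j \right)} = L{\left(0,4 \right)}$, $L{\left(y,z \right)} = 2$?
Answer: $89401$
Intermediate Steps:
$v{\left(t \right)} = t^{\frac{3}{2}}$
$k{\left(I,o \right)} = 2 o \left(-2 + I\right)$ ($k{\left(I,o \right)} = \left(-2 + I\right) 2 o = 2 o \left(-2 + I\right)$)
$c{\left(S,j \right)} = 2$
$W{\left(H \right)} = -18 + H$ ($W{\left(H \right)} = 2 + \left(4 \left(-5\right) + H\right) = 2 + \left(-20 + H\right) = -18 + H$)
$\left(-283 + W{\left(c{\left(-1,k{\left(v{\left(6 \right)},1 \right)} \right)} \right)}\right)^{2} = \left(-283 + \left(-18 + 2\right)\right)^{2} = \left(-283 - 16\right)^{2} = \left(-299\right)^{2} = 89401$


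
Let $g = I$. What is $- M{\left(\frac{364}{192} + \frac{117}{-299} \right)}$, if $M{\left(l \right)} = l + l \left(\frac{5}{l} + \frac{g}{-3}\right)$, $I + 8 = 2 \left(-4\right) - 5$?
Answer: $- \frac{2351}{138} \approx -17.036$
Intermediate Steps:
$I = -21$ ($I = -8 + \left(2 \left(-4\right) - 5\right) = -8 - 13 = -21$)
$g = -21$
$M{\left(l \right)} = l + l \left(7 + \frac{5}{l}\right)$ ($M{\left(l \right)} = l + l \left(\frac{5}{l} - \frac{21}{-3}\right) = l + l \left(\frac{5}{l} - -7\right) = l + l \left(\frac{5}{l} + 7\right) = l + l \left(7 + \frac{5}{l}\right)$)
$- M{\left(\frac{364}{192} + \frac{117}{-299} \right)} = - (5 + 8 \left(\frac{364}{192} + \frac{117}{-299}\right)) = - (5 + 8 \left(364 \cdot \frac{1}{192} + 117 \left(- \frac{1}{299}\right)\right)) = - (5 + 8 \left(\frac{91}{48} - \frac{9}{23}\right)) = - (5 + 8 \cdot \frac{1661}{1104}) = - (5 + \frac{1661}{138}) = \left(-1\right) \frac{2351}{138} = - \frac{2351}{138}$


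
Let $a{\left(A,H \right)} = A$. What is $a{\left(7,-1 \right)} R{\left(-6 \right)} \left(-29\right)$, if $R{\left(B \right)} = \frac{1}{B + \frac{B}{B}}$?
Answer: $\frac{203}{5} \approx 40.6$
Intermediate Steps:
$R{\left(B \right)} = \frac{1}{1 + B}$ ($R{\left(B \right)} = \frac{1}{B + 1} = \frac{1}{1 + B}$)
$a{\left(7,-1 \right)} R{\left(-6 \right)} \left(-29\right) = \frac{7}{1 - 6} \left(-29\right) = \frac{7}{-5} \left(-29\right) = 7 \left(- \frac{1}{5}\right) \left(-29\right) = \left(- \frac{7}{5}\right) \left(-29\right) = \frac{203}{5}$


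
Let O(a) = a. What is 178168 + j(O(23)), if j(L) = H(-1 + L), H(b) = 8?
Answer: 178176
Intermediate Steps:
j(L) = 8
178168 + j(O(23)) = 178168 + 8 = 178176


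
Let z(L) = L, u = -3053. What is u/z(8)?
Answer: -3053/8 ≈ -381.63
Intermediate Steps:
u/z(8) = -3053/8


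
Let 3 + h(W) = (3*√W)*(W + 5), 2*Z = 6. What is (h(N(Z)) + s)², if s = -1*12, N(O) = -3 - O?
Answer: 171 + 90*I*√6 ≈ 171.0 + 220.45*I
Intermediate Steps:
Z = 3 (Z = (½)*6 = 3)
s = -12
h(W) = -3 + 3*√W*(5 + W) (h(W) = -3 + (3*√W)*(W + 5) = -3 + (3*√W)*(5 + W) = -3 + 3*√W*(5 + W))
(h(N(Z)) + s)² = ((-3 + 3*(-3 - 1*3)^(3/2) + 15*√(-3 - 1*3)) - 12)² = ((-3 + 3*(-3 - 3)^(3/2) + 15*√(-3 - 3)) - 12)² = ((-3 + 3*(-6)^(3/2) + 15*√(-6)) - 12)² = ((-3 + 3*(-6*I*√6) + 15*(I*√6)) - 12)² = ((-3 - 18*I*√6 + 15*I*√6) - 12)² = ((-3 - 3*I*√6) - 12)² = (-15 - 3*I*√6)²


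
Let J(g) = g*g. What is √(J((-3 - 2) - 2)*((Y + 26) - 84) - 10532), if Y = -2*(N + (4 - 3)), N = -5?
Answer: I*√12982 ≈ 113.94*I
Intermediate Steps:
Y = 8 (Y = -2*(-5 + (4 - 3)) = -2*(-5 + 1) = -2*(-4) = 8)
J(g) = g²
√(J((-3 - 2) - 2)*((Y + 26) - 84) - 10532) = √(((-3 - 2) - 2)²*((8 + 26) - 84) - 10532) = √((-5 - 2)²*(34 - 84) - 10532) = √((-7)²*(-50) - 10532) = √(49*(-50) - 10532) = √(-2450 - 10532) = √(-12982) = I*√12982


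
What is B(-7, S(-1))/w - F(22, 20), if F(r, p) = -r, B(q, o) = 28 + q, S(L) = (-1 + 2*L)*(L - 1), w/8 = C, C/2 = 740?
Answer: 260501/11840 ≈ 22.002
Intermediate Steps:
C = 1480 (C = 2*740 = 1480)
w = 11840 (w = 8*1480 = 11840)
S(L) = (-1 + L)*(-1 + 2*L) (S(L) = (-1 + 2*L)*(-1 + L) = (-1 + L)*(-1 + 2*L))
B(-7, S(-1))/w - F(22, 20) = (28 - 7)/11840 - (-1)*22 = 21*(1/11840) - 1*(-22) = 21/11840 + 22 = 260501/11840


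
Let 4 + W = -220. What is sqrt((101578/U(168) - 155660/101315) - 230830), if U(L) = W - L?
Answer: I*sqrt(18597131440069597)/283682 ≈ 480.72*I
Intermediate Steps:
W = -224 (W = -4 - 220 = -224)
U(L) = -224 - L
sqrt((101578/U(168) - 155660/101315) - 230830) = sqrt((101578/(-224 - 1*168) - 155660/101315) - 230830) = sqrt((101578/(-224 - 168) - 155660*1/101315) - 230830) = sqrt((101578/(-392) - 31132/20263) - 230830) = sqrt((101578*(-1/392) - 31132/20263) - 230830) = sqrt((-50789/196 - 31132/20263) - 230830) = sqrt(-1035239379/3971548 - 230830) = sqrt(-917787664219/3971548) = I*sqrt(18597131440069597)/283682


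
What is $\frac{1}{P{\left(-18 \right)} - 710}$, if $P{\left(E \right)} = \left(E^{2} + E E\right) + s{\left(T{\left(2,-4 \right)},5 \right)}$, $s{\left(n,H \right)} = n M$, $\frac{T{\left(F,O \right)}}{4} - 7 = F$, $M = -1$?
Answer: $- \frac{1}{98} \approx -0.010204$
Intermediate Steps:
$T{\left(F,O \right)} = 28 + 4 F$
$s{\left(n,H \right)} = - n$ ($s{\left(n,H \right)} = n \left(-1\right) = - n$)
$P{\left(E \right)} = -36 + 2 E^{2}$ ($P{\left(E \right)} = \left(E^{2} + E E\right) - \left(28 + 4 \cdot 2\right) = \left(E^{2} + E^{2}\right) - \left(28 + 8\right) = 2 E^{2} - 36 = -36 + 2 E^{2}$)
$\frac{1}{P{\left(-18 \right)} - 710} = \frac{1}{\left(-36 + 2 \left(-18\right)^{2}\right) - 710} = \frac{1}{\left(-36 + 2 \cdot 324\right) - 710} = \frac{1}{\left(-36 + 648\right) - 710} = \frac{1}{612 - 710} = \frac{1}{-98} = - \frac{1}{98}$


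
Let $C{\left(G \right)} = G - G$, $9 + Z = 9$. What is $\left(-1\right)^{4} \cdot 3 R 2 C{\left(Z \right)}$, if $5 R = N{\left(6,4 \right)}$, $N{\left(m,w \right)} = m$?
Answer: $0$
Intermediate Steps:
$Z = 0$ ($Z = -9 + 9 = 0$)
$R = \frac{6}{5}$ ($R = \frac{1}{5} \cdot 6 = \frac{6}{5} \approx 1.2$)
$C{\left(G \right)} = 0$
$\left(-1\right)^{4} \cdot 3 R 2 C{\left(Z \right)} = \left(-1\right)^{4} \cdot 3 \cdot \frac{6}{5} \cdot 2 \cdot 0 = 1 \cdot \frac{18}{5} \cdot 2 \cdot 0 = 1 \cdot \frac{36}{5} \cdot 0 = \frac{36}{5} \cdot 0 = 0$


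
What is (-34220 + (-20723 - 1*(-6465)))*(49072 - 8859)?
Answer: -1949445814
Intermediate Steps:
(-34220 + (-20723 - 1*(-6465)))*(49072 - 8859) = (-34220 + (-20723 + 6465))*40213 = (-34220 - 14258)*40213 = -48478*40213 = -1949445814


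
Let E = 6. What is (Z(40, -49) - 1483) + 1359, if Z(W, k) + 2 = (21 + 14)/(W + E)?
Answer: -5761/46 ≈ -125.24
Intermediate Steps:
Z(W, k) = -2 + 35/(6 + W) (Z(W, k) = -2 + (21 + 14)/(W + 6) = -2 + 35/(6 + W))
(Z(40, -49) - 1483) + 1359 = ((23 - 2*40)/(6 + 40) - 1483) + 1359 = ((23 - 80)/46 - 1483) + 1359 = ((1/46)*(-57) - 1483) + 1359 = (-57/46 - 1483) + 1359 = -68275/46 + 1359 = -5761/46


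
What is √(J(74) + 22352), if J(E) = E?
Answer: √22426 ≈ 149.75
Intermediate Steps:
√(J(74) + 22352) = √(74 + 22352) = √22426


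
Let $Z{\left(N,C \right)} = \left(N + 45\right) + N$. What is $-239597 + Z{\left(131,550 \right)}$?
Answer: $-239290$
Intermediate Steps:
$Z{\left(N,C \right)} = 45 + 2 N$ ($Z{\left(N,C \right)} = \left(45 + N\right) + N = 45 + 2 N$)
$-239597 + Z{\left(131,550 \right)} = -239597 + \left(45 + 2 \cdot 131\right) = -239597 + \left(45 + 262\right) = -239597 + 307 = -239290$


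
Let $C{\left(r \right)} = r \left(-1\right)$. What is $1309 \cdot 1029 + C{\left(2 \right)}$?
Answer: $1346959$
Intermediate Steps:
$C{\left(r \right)} = - r$
$1309 \cdot 1029 + C{\left(2 \right)} = 1309 \cdot 1029 - 2 = 1346961 - 2 = 1346959$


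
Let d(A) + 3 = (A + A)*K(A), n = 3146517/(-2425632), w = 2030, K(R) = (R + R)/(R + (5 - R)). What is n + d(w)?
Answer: 242321791019/73504 ≈ 3.2967e+6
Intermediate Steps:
K(R) = 2*R/5 (K(R) = (2*R)/5 = (2*R)*(⅕) = 2*R/5)
n = -95349/73504 (n = 3146517*(-1/2425632) = -95349/73504 ≈ -1.2972)
d(A) = -3 + 4*A²/5 (d(A) = -3 + (A + A)*(2*A/5) = -3 + (2*A)*(2*A/5) = -3 + 4*A²/5)
n + d(w) = -95349/73504 + (-3 + (⅘)*2030²) = -95349/73504 + (-3 + (⅘)*4120900) = -95349/73504 + (-3 + 3296720) = -95349/73504 + 3296717 = 242321791019/73504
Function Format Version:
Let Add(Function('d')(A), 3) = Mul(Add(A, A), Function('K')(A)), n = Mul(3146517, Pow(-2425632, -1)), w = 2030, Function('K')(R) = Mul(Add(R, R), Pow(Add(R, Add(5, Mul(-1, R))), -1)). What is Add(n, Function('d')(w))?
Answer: Rational(242321791019, 73504) ≈ 3.2967e+6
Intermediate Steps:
Function('K')(R) = Mul(Rational(2, 5), R) (Function('K')(R) = Mul(Mul(2, R), Pow(5, -1)) = Mul(Mul(2, R), Rational(1, 5)) = Mul(Rational(2, 5), R))
n = Rational(-95349, 73504) (n = Mul(3146517, Rational(-1, 2425632)) = Rational(-95349, 73504) ≈ -1.2972)
Function('d')(A) = Add(-3, Mul(Rational(4, 5), Pow(A, 2))) (Function('d')(A) = Add(-3, Mul(Add(A, A), Mul(Rational(2, 5), A))) = Add(-3, Mul(Mul(2, A), Mul(Rational(2, 5), A))) = Add(-3, Mul(Rational(4, 5), Pow(A, 2))))
Add(n, Function('d')(w)) = Add(Rational(-95349, 73504), Add(-3, Mul(Rational(4, 5), Pow(2030, 2)))) = Add(Rational(-95349, 73504), Add(-3, Mul(Rational(4, 5), 4120900))) = Add(Rational(-95349, 73504), Add(-3, 3296720)) = Add(Rational(-95349, 73504), 3296717) = Rational(242321791019, 73504)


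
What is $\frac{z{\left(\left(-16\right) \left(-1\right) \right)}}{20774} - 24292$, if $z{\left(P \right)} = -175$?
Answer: $- \frac{504642183}{20774} \approx -24292.0$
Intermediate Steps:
$\frac{z{\left(\left(-16\right) \left(-1\right) \right)}}{20774} - 24292 = - \frac{175}{20774} - 24292 = - \frac{504642183}{20774}$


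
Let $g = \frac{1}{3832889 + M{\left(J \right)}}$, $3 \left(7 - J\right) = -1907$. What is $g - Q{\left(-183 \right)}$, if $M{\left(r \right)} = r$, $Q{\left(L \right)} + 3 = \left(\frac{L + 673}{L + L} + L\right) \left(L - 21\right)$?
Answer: $- \frac{26379248268572}{701536295} \approx -37602.0$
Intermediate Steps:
$J = \frac{1928}{3}$ ($J = 7 - - \frac{1907}{3} = 7 + \frac{1907}{3} = \frac{1928}{3} \approx 642.67$)
$Q{\left(L \right)} = -3 + \left(-21 + L\right) \left(L + \frac{673 + L}{2 L}\right)$ ($Q{\left(L \right)} = -3 + \left(\frac{L + 673}{L + L} + L\right) \left(L - 21\right) = -3 + \left(\frac{673 + L}{2 L} + L\right) \left(-21 + L\right) = -3 + \left(L + \frac{673 + L}{2 L}\right) \left(-21 + L\right) = -3 + \left(-21 + L\right) \left(L + \frac{673 + L}{2 L}\right)$)
$g = \frac{3}{11500595}$ ($g = \frac{1}{3832889 + \frac{1928}{3}} = \frac{1}{\frac{11500595}{3}} = \frac{3}{11500595} \approx 2.6086 \cdot 10^{-7}$)
$g - Q{\left(-183 \right)} = \frac{3}{11500595} - \left(323 + \left(-183\right)^{2} - \frac{14133}{2 \left(-183\right)} - - \frac{7503}{2}\right) = \frac{3}{11500595} - \left(323 + 33489 - - \frac{4711}{122} + \frac{7503}{2}\right) = \frac{3}{11500595} - \left(323 + 33489 + \frac{4711}{122} + \frac{7503}{2}\right) = \frac{3}{11500595} - \frac{2293729}{61} = - \frac{26379248268572}{701536295}$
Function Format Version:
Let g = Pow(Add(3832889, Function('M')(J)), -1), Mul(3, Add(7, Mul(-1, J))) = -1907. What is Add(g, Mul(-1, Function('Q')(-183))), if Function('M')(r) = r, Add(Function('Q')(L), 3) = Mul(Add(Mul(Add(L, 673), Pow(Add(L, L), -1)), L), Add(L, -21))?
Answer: Rational(-26379248268572, 701536295) ≈ -37602.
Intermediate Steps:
J = Rational(1928, 3) (J = Add(7, Mul(Rational(-1, 3), -1907)) = Add(7, Rational(1907, 3)) = Rational(1928, 3) ≈ 642.67)
Function('Q')(L) = Add(-3, Mul(Add(-21, L), Add(L, Mul(Rational(1, 2), Pow(L, -1), Add(673, L))))) (Function('Q')(L) = Add(-3, Mul(Add(Mul(Add(L, 673), Pow(Add(L, L), -1)), L), Add(L, -21))) = Add(-3, Mul(Add(Mul(Add(673, L), Pow(Mul(2, L), -1)), L), Add(-21, L))) = Add(-3, Mul(Add(Mul(Add(673, L), Mul(Rational(1, 2), Pow(L, -1))), L), Add(-21, L))) = Add(-3, Mul(Add(Mul(Rational(1, 2), Pow(L, -1), Add(673, L)), L), Add(-21, L))) = Add(-3, Mul(Add(L, Mul(Rational(1, 2), Pow(L, -1), Add(673, L))), Add(-21, L))) = Add(-3, Mul(Add(-21, L), Add(L, Mul(Rational(1, 2), Pow(L, -1), Add(673, L))))))
g = Rational(3, 11500595) (g = Pow(Add(3832889, Rational(1928, 3)), -1) = Pow(Rational(11500595, 3), -1) = Rational(3, 11500595) ≈ 2.6086e-7)
Add(g, Mul(-1, Function('Q')(-183))) = Add(Rational(3, 11500595), Mul(-1, Add(323, Pow(-183, 2), Mul(Rational(-14133, 2), Pow(-183, -1)), Mul(Rational(-41, 2), -183)))) = Add(Rational(3, 11500595), Mul(-1, Add(323, 33489, Mul(Rational(-14133, 2), Rational(-1, 183)), Rational(7503, 2)))) = Add(Rational(3, 11500595), Mul(-1, Add(323, 33489, Rational(4711, 122), Rational(7503, 2)))) = Add(Rational(3, 11500595), Mul(-1, Rational(2293729, 61))) = Add(Rational(3, 11500595), Rational(-2293729, 61)) = Rational(-26379248268572, 701536295)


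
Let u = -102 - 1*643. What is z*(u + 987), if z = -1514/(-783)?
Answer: 366388/783 ≈ 467.93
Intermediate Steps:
z = 1514/783 (z = -1514*(-1/783) = 1514/783 ≈ 1.9336)
u = -745 (u = -102 - 643 = -745)
z*(u + 987) = 1514*(-745 + 987)/783 = (1514/783)*242 = 366388/783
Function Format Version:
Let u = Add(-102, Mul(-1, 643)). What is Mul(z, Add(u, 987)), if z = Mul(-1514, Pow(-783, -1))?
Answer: Rational(366388, 783) ≈ 467.93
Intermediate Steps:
z = Rational(1514, 783) (z = Mul(-1514, Rational(-1, 783)) = Rational(1514, 783) ≈ 1.9336)
u = -745 (u = Add(-102, -643) = -745)
Mul(z, Add(u, 987)) = Mul(Rational(1514, 783), Add(-745, 987)) = Mul(Rational(1514, 783), 242) = Rational(366388, 783)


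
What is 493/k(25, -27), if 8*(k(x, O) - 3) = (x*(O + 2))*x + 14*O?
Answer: -136/551 ≈ -0.24682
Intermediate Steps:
k(x, O) = 3 + 7*O/4 + x²*(2 + O)/8 (k(x, O) = 3 + ((x*(O + 2))*x + 14*O)/8 = 3 + ((x*(2 + O))*x + 14*O)/8 = 3 + (x²*(2 + O) + 14*O)/8 = 3 + (14*O + x²*(2 + O))/8 = 3 + (7*O/4 + x²*(2 + O)/8) = 3 + 7*O/4 + x²*(2 + O)/8)
493/k(25, -27) = 493/(3 + (¼)*25² + (7/4)*(-27) + (⅛)*(-27)*25²) = 493/(3 + (¼)*625 - 189/4 + (⅛)*(-27)*625) = 493/(3 + 625/4 - 189/4 - 16875/8) = 493/(-15979/8) = 493*(-8/15979) = -136/551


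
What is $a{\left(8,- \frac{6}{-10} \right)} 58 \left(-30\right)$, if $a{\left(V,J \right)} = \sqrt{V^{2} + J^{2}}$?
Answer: $- 348 \sqrt{1609} \approx -13959.0$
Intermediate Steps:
$a{\left(V,J \right)} = \sqrt{J^{2} + V^{2}}$
$a{\left(8,- \frac{6}{-10} \right)} 58 \left(-30\right) = \sqrt{\left(- \frac{6}{-10}\right)^{2} + 8^{2}} \cdot 58 \left(-30\right) = \sqrt{\left(\left(-6\right) \left(- \frac{1}{10}\right)\right)^{2} + 64} \cdot 58 \left(-30\right) = \sqrt{\left(\frac{3}{5}\right)^{2} + 64} \cdot 58 \left(-30\right) = \sqrt{\frac{9}{25} + 64} \cdot 58 \left(-30\right) = \sqrt{\frac{1609}{25}} \cdot 58 \left(-30\right) = \frac{\sqrt{1609}}{5} \cdot 58 \left(-30\right) = \frac{58 \sqrt{1609}}{5} \left(-30\right) = - 348 \sqrt{1609}$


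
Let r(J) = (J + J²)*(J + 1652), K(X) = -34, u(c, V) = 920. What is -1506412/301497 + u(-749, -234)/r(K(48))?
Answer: -227871411826/45611370651 ≈ -4.9959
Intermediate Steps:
r(J) = (1652 + J)*(J + J²) (r(J) = (J + J²)*(1652 + J) = (1652 + J)*(J + J²))
-1506412/301497 + u(-749, -234)/r(K(48)) = -1506412/301497 + 920/((-34*(1652 + (-34)² + 1653*(-34)))) = -1506412*1/301497 + 920/((-34*(1652 + 1156 - 56202))) = -1506412/301497 + 920/((-34*(-53394))) = -1506412/301497 + 920/1815396 = -1506412/301497 + 920*(1/1815396) = -1506412/301497 + 230/453849 = -227871411826/45611370651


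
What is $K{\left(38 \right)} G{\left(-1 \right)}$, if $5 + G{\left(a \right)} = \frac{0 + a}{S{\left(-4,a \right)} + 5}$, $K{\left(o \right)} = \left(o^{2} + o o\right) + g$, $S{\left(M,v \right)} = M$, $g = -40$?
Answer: $-17088$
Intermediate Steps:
$K{\left(o \right)} = -40 + 2 o^{2}$ ($K{\left(o \right)} = \left(o^{2} + o o\right) - 40 = \left(o^{2} + o^{2}\right) - 40 = 2 o^{2} - 40 = -40 + 2 o^{2}$)
$G{\left(a \right)} = -5 + a$ ($G{\left(a \right)} = -5 + \frac{0 + a}{-4 + 5} = -5 + \frac{a}{1} = -5 + a 1 = -5 + a$)
$K{\left(38 \right)} G{\left(-1 \right)} = \left(-40 + 2 \cdot 38^{2}\right) \left(-5 - 1\right) = \left(-40 + 2 \cdot 1444\right) \left(-6\right) = \left(-40 + 2888\right) \left(-6\right) = 2848 \left(-6\right) = -17088$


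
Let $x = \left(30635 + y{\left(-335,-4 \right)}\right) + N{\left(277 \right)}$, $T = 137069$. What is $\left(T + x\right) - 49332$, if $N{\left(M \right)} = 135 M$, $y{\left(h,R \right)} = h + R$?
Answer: $155428$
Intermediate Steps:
$y{\left(h,R \right)} = R + h$
$x = 67691$ ($x = \left(30635 - 339\right) + 135 \cdot 277 = \left(30635 - 339\right) + 37395 = 30296 + 37395 = 67691$)
$\left(T + x\right) - 49332 = \left(137069 + 67691\right) - 49332 = 204760 - 49332 = 155428$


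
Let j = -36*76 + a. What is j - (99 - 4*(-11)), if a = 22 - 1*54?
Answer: -2911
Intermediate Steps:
a = -32 (a = 22 - 54 = -32)
j = -2768 (j = -36*76 - 32 = -2736 - 32 = -2768)
j - (99 - 4*(-11)) = -2768 - (99 - 4*(-11)) = -2768 - (99 + 44) = -2768 - 1*143 = -2768 - 143 = -2911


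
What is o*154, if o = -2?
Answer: -308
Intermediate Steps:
o*154 = -2*154 = -308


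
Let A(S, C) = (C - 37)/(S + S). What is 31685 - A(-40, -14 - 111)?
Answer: 1267319/40 ≈ 31683.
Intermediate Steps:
A(S, C) = (-37 + C)/(2*S) (A(S, C) = (-37 + C)/((2*S)) = (-37 + C)*(1/(2*S)) = (-37 + C)/(2*S))
31685 - A(-40, -14 - 111) = 31685 - (-37 + (-14 - 111))/(2*(-40)) = 31685 - (-1)*(-37 - 125)/(2*40) = 31685 - (-1)*(-162)/(2*40) = 31685 - 1*81/40 = 31685 - 81/40 = 1267319/40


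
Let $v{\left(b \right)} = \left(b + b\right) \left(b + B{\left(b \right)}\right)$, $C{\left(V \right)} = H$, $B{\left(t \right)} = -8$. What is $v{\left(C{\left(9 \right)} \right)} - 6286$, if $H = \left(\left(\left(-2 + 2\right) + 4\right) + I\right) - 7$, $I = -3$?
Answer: $-6118$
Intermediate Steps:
$H = -6$ ($H = \left(\left(\left(-2 + 2\right) + 4\right) - 3\right) - 7 = \left(\left(0 + 4\right) - 3\right) - 7 = \left(4 - 3\right) - 7 = 1 - 7 = -6$)
$C{\left(V \right)} = -6$
$v{\left(b \right)} = 2 b \left(-8 + b\right)$ ($v{\left(b \right)} = \left(b + b\right) \left(b - 8\right) = 2 b \left(-8 + b\right)$)
$v{\left(C{\left(9 \right)} \right)} - 6286 = 2 \left(-6\right) \left(-8 - 6\right) - 6286 = 2 \left(-6\right) \left(-14\right) - 6286 = 168 - 6286 = -6118$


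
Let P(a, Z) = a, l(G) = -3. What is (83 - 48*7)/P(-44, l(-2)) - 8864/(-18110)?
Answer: 225993/36220 ≈ 6.2395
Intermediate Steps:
(83 - 48*7)/P(-44, l(-2)) - 8864/(-18110) = (83 - 48*7)/(-44) - 8864/(-18110) = (83 - 336)*(-1/44) - 8864*(-1/18110) = -253*(-1/44) + 4432/9055 = 23/4 + 4432/9055 = 225993/36220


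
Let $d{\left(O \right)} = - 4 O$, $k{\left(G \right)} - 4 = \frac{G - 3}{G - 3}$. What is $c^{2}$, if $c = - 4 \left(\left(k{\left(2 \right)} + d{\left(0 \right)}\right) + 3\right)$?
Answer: $1024$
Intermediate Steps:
$k{\left(G \right)} = 5$ ($k{\left(G \right)} = 4 + \frac{G - 3}{G - 3} = 4 + \frac{-3 + G}{-3 + G} = 4 + 1 = 5$)
$c = -32$ ($c = - 4 \left(\left(5 - 0\right) + 3\right) = - 4 \left(\left(5 + 0\right) + 3\right) = - 4 \left(5 + 3\right) = \left(-4\right) 8 = -32$)
$c^{2} = \left(-32\right)^{2} = 1024$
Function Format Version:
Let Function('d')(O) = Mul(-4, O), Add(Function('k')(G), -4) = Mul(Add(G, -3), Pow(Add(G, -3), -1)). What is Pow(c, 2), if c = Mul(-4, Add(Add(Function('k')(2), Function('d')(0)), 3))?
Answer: 1024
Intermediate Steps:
Function('k')(G) = 5 (Function('k')(G) = Add(4, Mul(Add(G, -3), Pow(Add(G, -3), -1))) = Add(4, Mul(Add(-3, G), Pow(Add(-3, G), -1))) = Add(4, 1) = 5)
c = -32 (c = Mul(-4, Add(Add(5, Mul(-4, 0)), 3)) = Mul(-4, Add(Add(5, 0), 3)) = Mul(-4, Add(5, 3)) = Mul(-4, 8) = -32)
Pow(c, 2) = Pow(-32, 2) = 1024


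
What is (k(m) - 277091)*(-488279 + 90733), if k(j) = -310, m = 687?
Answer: 110279657946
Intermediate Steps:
(k(m) - 277091)*(-488279 + 90733) = (-310 - 277091)*(-488279 + 90733) = -277401*(-397546) = 110279657946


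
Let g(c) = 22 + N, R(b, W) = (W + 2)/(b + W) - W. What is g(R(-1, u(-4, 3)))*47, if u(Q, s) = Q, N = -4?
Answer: 846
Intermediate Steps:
R(b, W) = -W + (2 + W)/(W + b) (R(b, W) = (2 + W)/(W + b) - W = -W + (2 + W)/(W + b))
g(c) = 18 (g(c) = 22 - 4 = 18)
g(R(-1, u(-4, 3)))*47 = 18*47 = 846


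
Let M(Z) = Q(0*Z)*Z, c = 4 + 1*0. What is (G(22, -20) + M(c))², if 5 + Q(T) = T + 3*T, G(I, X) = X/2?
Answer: 900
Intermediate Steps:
c = 4 (c = 4 + 0 = 4)
G(I, X) = X/2 (G(I, X) = X*(½) = X/2)
Q(T) = -5 + 4*T (Q(T) = -5 + (T + 3*T) = -5 + 4*T)
M(Z) = -5*Z (M(Z) = (-5 + 4*(0*Z))*Z = (-5 + 4*0)*Z = (-5 + 0)*Z = -5*Z)
(G(22, -20) + M(c))² = ((½)*(-20) - 5*4)² = (-10 - 20)² = (-30)² = 900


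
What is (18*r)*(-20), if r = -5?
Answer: 1800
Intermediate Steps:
(18*r)*(-20) = (18*(-5))*(-20) = -90*(-20) = 1800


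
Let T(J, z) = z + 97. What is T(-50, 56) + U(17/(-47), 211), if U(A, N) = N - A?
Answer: 17125/47 ≈ 364.36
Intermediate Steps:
T(J, z) = 97 + z
T(-50, 56) + U(17/(-47), 211) = (97 + 56) + (211 - 17/(-47)) = 153 + (211 - 17*(-1)/47) = 153 + (211 - 1*(-17/47)) = 153 + (211 + 17/47) = 153 + 9934/47 = 17125/47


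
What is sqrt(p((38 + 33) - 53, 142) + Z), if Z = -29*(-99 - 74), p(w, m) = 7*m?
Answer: sqrt(6011) ≈ 77.531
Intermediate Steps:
Z = 5017 (Z = -29*(-173) = 5017)
sqrt(p((38 + 33) - 53, 142) + Z) = sqrt(7*142 + 5017) = sqrt(994 + 5017) = sqrt(6011)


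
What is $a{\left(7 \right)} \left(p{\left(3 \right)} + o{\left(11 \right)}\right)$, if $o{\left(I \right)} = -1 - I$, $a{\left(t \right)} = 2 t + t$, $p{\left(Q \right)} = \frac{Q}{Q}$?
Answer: $-231$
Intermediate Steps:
$p{\left(Q \right)} = 1$
$a{\left(t \right)} = 3 t$
$a{\left(7 \right)} \left(p{\left(3 \right)} + o{\left(11 \right)}\right) = 3 \cdot 7 \left(1 - 12\right) = 21 \left(1 - 12\right) = 21 \left(-11\right) = -231$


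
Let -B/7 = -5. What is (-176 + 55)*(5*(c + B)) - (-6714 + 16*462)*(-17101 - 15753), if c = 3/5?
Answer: 22253474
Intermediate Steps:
B = 35 (B = -7*(-5) = 35)
c = ⅗ (c = 3*(⅕) = ⅗ ≈ 0.60000)
(-176 + 55)*(5*(c + B)) - (-6714 + 16*462)*(-17101 - 15753) = (-176 + 55)*(5*(⅗ + 35)) - (-6714 + 16*462)*(-17101 - 15753) = -605*178/5 - (-6714 + 7392)*(-32854) = -121*178 - 678*(-32854) = -21538 - 1*(-22275012) = -21538 + 22275012 = 22253474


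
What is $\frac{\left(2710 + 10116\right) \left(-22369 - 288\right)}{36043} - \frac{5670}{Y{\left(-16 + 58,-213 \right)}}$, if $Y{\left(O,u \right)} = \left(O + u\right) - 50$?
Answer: $- \frac{64017944912}{7965503} \approx -8036.9$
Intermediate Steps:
$Y{\left(O,u \right)} = -50 + O + u$
$\frac{\left(2710 + 10116\right) \left(-22369 - 288\right)}{36043} - \frac{5670}{Y{\left(-16 + 58,-213 \right)}} = \frac{\left(2710 + 10116\right) \left(-22369 - 288\right)}{36043} - \frac{5670}{-50 + \left(-16 + 58\right) - 213} = 12826 \left(-22657\right) \frac{1}{36043} - \frac{5670}{-50 + 42 - 213} = \left(-290598682\right) \frac{1}{36043} - \frac{5670}{-221} = - \frac{290598682}{36043} - - \frac{5670}{221} = - \frac{290598682}{36043} + \frac{5670}{221} = - \frac{64017944912}{7965503}$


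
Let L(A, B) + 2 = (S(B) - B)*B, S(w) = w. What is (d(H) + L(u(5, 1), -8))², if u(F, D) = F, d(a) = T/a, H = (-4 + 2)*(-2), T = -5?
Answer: 169/16 ≈ 10.563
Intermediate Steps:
H = 4 (H = -2*(-2) = 4)
d(a) = -5/a
L(A, B) = -2 (L(A, B) = -2 + (B - B)*B = -2 + 0*B = -2 + 0 = -2)
(d(H) + L(u(5, 1), -8))² = (-5/4 - 2)² = (-13/4)² = 169/16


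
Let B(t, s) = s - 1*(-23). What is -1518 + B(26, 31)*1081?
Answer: 56856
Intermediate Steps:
B(t, s) = 23 + s (B(t, s) = s + 23 = 23 + s)
-1518 + B(26, 31)*1081 = -1518 + (23 + 31)*1081 = -1518 + 54*1081 = -1518 + 58374 = 56856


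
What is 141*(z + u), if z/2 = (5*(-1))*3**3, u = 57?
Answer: -30033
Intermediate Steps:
z = -270 (z = 2*((5*(-1))*3**3) = 2*(-5*27) = 2*(-135) = -270)
141*(z + u) = 141*(-270 + 57) = 141*(-213) = -30033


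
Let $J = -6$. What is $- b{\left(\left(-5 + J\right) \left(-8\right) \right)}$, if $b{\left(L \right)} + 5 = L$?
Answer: $-83$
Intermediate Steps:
$b{\left(L \right)} = -5 + L$
$- b{\left(\left(-5 + J\right) \left(-8\right) \right)} = - (-5 + \left(-5 - 6\right) \left(-8\right)) = - (-5 - -88) = - (-5 + 88) = \left(-1\right) 83 = -83$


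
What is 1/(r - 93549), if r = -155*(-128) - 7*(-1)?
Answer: -1/73702 ≈ -1.3568e-5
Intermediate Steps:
r = 19847 (r = 19840 + 7 = 19847)
1/(r - 93549) = 1/(19847 - 93549) = 1/(-73702) = -1/73702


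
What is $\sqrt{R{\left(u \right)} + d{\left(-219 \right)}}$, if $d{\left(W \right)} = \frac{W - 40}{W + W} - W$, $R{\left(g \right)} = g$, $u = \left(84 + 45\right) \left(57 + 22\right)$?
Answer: $\frac{\sqrt{1997209482}}{438} \approx 102.03$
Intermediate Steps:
$u = 10191$ ($u = 129 \cdot 79 = 10191$)
$d{\left(W \right)} = - W + \frac{-40 + W}{2 W}$ ($d{\left(W \right)} = \frac{-40 + W}{2 W} - W = - W + \frac{-40 + W}{2 W}$)
$\sqrt{R{\left(u \right)} + d{\left(-219 \right)}} = \sqrt{10191 - \left(- \frac{439}{2} - \frac{20}{219}\right)} = \sqrt{10191 + \left(\frac{1}{2} + 219 - - \frac{20}{219}\right)} = \sqrt{10191 + \left(\frac{1}{2} + 219 + \frac{20}{219}\right)} = \sqrt{10191 + \frac{96181}{438}} = \sqrt{\frac{4559839}{438}} = \frac{\sqrt{1997209482}}{438}$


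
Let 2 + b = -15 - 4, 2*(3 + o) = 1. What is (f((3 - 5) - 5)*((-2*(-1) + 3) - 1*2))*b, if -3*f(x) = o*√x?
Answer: -105*I*√7/2 ≈ -138.9*I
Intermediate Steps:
o = -5/2 (o = -3 + (½)*1 = -3 + ½ = -5/2 ≈ -2.5000)
f(x) = 5*√x/6 (f(x) = -(-5)*√x/6 = 5*√x/6)
b = -21 (b = -2 + (-15 - 4) = -2 - 19 = -21)
(f((3 - 5) - 5)*((-2*(-1) + 3) - 1*2))*b = ((5*√((3 - 5) - 5)/6)*((-2*(-1) + 3) - 1*2))*(-21) = ((5*√(-2 - 5)/6)*((2 + 3) - 2))*(-21) = ((5*√(-7)/6)*(5 - 2))*(-21) = ((5*(I*√7)/6)*3)*(-21) = ((5*I*√7/6)*3)*(-21) = (5*I*√7/2)*(-21) = -105*I*√7/2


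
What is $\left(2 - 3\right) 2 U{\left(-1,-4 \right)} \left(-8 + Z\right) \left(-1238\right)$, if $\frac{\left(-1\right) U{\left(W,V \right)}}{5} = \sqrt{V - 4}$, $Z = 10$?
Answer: $- 49520 i \sqrt{2} \approx - 70032.0 i$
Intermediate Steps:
$U{\left(W,V \right)} = - 5 \sqrt{-4 + V}$ ($U{\left(W,V \right)} = - 5 \sqrt{V - 4} = - 5 \sqrt{-4 + V}$)
$\left(2 - 3\right) 2 U{\left(-1,-4 \right)} \left(-8 + Z\right) \left(-1238\right) = \left(2 - 3\right) 2 \left(- 5 \sqrt{-4 - 4}\right) \left(-8 + 10\right) \left(-1238\right) = - 2 \left(- 5 \sqrt{-8}\right) 2 \left(-1238\right) = - 2 \left(- 5 \cdot 2 i \sqrt{2}\right) 2 \left(-1238\right) = - 2 \left(- 10 i \sqrt{2}\right) 2 \left(-1238\right) = - \left(-20\right) i \sqrt{2} \cdot 2 \left(-1238\right) = 20 i \sqrt{2} \cdot 2 \left(-1238\right) = 40 i \sqrt{2} \left(-1238\right) = - 49520 i \sqrt{2}$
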